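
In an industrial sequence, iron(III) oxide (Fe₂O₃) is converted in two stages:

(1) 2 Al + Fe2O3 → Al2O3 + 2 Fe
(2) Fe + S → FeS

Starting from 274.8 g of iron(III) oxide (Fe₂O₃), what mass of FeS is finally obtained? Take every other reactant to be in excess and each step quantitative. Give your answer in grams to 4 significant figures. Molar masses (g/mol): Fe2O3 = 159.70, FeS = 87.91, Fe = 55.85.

302.5 g

n(Fe2O3) = 274.80 / 159.70 = 1.7207 mol.
Step 1 gives a 1:2 ratio of Fe2O3 to Fe, so n(Fe) = 3.4415 mol.
In step 2 the Fe:FeS ratio is 1:1, so n(FeS) = 3.4415 mol.
Mass of FeS = 3.4415 × 87.91 = 302.54 g.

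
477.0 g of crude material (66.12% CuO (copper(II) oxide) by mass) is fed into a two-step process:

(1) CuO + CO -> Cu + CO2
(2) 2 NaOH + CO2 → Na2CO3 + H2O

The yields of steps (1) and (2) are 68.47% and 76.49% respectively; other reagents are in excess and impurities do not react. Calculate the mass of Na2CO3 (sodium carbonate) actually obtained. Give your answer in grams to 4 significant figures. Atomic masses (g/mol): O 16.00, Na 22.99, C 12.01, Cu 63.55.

Pure CuO = 477.0 × 0.6612 = 315.39 g.
M(CuO) = 63.55 + 16.00 = 79.55 g/mol.
M(Na2CO3) = 2(22.99) + 12.01 + 3(16.00) = 105.99 g/mol.
n(CuO) = 315.39 / 79.55 = 3.9647 mol.
Step 1 (CuO:CO2 = 1:1): theoretical n(CO2) = 3.9647 mol; at 68.47% yield, n(CO2) = 2.7146 mol.
Step 2 (CO2:Na2CO3 = 1:1): theoretical n(Na2CO3) = 2.7146 mol, so theoretical mass = 2.7146 × 105.99 = 287.72 g.
At 76.49% yield, actual mass of Na2CO3 = 287.72 × 0.7649 = 220.08 g.

220.1 g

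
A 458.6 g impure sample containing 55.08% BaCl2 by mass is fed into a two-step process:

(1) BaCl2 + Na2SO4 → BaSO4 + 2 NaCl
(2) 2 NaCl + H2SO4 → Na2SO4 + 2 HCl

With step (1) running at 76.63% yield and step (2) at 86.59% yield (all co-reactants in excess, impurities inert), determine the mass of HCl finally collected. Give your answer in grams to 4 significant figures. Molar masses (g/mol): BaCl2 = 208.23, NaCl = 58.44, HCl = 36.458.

Pure BaCl2 = 458.6 × 0.5508 = 252.60 g.
n(BaCl2) = 252.60 / 208.23 = 1.2131 mol.
Step 1 (BaCl2:NaCl = 1:2): theoretical n(NaCl) = 2.4261 mol; at 76.63% yield, n(NaCl) = 1.8591 mol.
Step 2 (NaCl:HCl = 2:2): theoretical n(HCl) = 1.8591 mol, so theoretical mass = 1.8591 × 36.458 = 67.781 g.
At 86.59% yield, actual mass of HCl = 67.781 × 0.8659 = 58.691 g.

58.69 g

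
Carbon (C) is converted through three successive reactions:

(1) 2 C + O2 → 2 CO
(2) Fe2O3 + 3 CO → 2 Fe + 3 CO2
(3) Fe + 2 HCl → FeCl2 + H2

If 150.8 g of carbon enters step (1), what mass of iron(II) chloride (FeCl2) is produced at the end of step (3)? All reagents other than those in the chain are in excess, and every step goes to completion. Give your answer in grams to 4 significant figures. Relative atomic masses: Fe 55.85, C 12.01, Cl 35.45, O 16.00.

1061 g

M(C) = 12.01 g/mol.
M(FeCl2) = 55.85 + 2(35.45) = 126.75 g/mol.
n(C) = 150.8 / 12.01 = 12.556 mol.
Reaction (1): C→CO ratio 2:2 ⇒ n(CO) = 12.556 mol.
Reaction (2): CO→Fe ratio 3:2 ⇒ n(Fe) = 8.3708 mol.
Reaction (3): Fe→FeCl2 ratio 1:1 ⇒ n(FeCl2) = 8.3708 mol.
Mass of FeCl2 = 8.3708 × 126.75 = 1061.0 g.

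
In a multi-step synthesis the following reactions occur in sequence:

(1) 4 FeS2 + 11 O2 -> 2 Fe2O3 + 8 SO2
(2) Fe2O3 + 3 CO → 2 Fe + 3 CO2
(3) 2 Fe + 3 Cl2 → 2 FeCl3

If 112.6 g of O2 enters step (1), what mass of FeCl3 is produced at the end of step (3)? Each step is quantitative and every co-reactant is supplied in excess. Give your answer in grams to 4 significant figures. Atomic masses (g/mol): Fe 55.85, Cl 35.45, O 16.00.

M(O2) = 2(16.00) = 32.00 g/mol.
M(FeCl3) = 55.85 + 3(35.45) = 162.20 g/mol.
n(O2) = 112.6 / 32.00 = 3.5187 mol.
Reaction (1): O2→Fe2O3 ratio 11:2 ⇒ n(Fe2O3) = 0.63977 mol.
Reaction (2): Fe2O3→Fe ratio 1:2 ⇒ n(Fe) = 1.2795 mol.
Reaction (3): Fe→FeCl3 ratio 2:2 ⇒ n(FeCl3) = 1.2795 mol.
Mass of FeCl3 = 1.2795 × 162.20 = 207.54 g.

207.5 g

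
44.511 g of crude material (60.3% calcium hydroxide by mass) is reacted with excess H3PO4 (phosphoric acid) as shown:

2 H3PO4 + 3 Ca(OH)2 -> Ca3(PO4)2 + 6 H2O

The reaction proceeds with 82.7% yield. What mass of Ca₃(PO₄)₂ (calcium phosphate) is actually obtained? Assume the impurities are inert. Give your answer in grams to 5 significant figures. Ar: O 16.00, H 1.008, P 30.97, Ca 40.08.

Pure Ca(OH)2 available = 44.511 g × 0.603 = 26.8401 g.
M(Ca(OH)2) = 40.08 + 2(16.00) + 2(1.008) = 74.096 g/mol.
M(Ca3(PO4)2) = 3(40.08) + 2(30.97) + 8(16.00) = 310.18 g/mol.
n(Ca(OH)2) = 26.8401 g / 74.096 g/mol = 0.362235 mol.
From the equation the Ca(OH)2:Ca3(PO4)2 mole ratio is 3:1, so n(Ca3(PO4)2) = 0.362235 × 1/3 = 0.120745 mol.
Mass of Ca3(PO4)2 = 0.120745 mol × 310.18 g/mol = 37.4526 g.
Actual mass collected = 37.4526 g × 0.827 = 30.9733 g.

30.973 g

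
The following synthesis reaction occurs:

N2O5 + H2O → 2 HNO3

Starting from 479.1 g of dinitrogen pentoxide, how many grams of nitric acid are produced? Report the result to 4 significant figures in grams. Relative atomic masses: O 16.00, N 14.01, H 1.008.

M(N2O5) = 2(14.01) + 5(16.00) = 108.02 g/mol.
M(HNO3) = 1.008 + 14.01 + 3(16.00) = 63.018 g/mol.
n(N2O5) = 479.10 g / 108.02 g/mol = 4.4353 mol.
From the equation the N2O5:HNO3 mole ratio is 1:2, so n(HNO3) = 4.4353 × 2/1 = 8.8706 mol.
Mass of HNO3 = 8.8706 mol × 63.018 g/mol = 559.01 g.

559.0 g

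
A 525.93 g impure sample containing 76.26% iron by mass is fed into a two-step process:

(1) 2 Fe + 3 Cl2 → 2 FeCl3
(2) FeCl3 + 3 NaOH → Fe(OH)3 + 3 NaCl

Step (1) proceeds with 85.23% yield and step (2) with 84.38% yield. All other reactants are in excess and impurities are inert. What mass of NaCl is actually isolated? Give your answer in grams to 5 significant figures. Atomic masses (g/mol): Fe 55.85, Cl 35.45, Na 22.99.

905.45 g

Pure Fe = 525.93 × 0.7626 = 401.074 g.
M(Fe) = 55.85 g/mol.
M(NaCl) = 22.99 + 35.45 = 58.44 g/mol.
n(Fe) = 401.074 / 55.85 = 7.18128 mol.
Step 1 (Fe:FeCl3 = 2:2): theoretical n(FeCl3) = 7.18128 mol; at 85.23% yield, n(FeCl3) = 6.12060 mol.
Step 2 (FeCl3:NaCl = 1:3): theoretical n(NaCl) = 18.3618 mol, so theoretical mass = 18.3618 × 58.44 = 1073.06 g.
At 84.38% yield, actual mass of NaCl = 1073.06 × 0.8438 = 905.451 g.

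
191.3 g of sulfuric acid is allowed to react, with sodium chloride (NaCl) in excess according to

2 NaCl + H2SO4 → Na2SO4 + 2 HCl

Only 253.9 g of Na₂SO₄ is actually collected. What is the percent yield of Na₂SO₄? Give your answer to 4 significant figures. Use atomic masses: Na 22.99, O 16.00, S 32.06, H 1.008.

M(H2SO4) = 2(1.008) + 32.06 + 4(16.00) = 98.076 g/mol.
M(Na2SO4) = 2(22.99) + 32.06 + 4(16.00) = 142.04 g/mol.
n(H2SO4) = 191.30 g / 98.076 g/mol = 1.9505 mol.
From the equation the H2SO4:Na2SO4 mole ratio is 1:1, so n(Na2SO4) = 1.9505 × 1/1 = 1.9505 mol.
Mass of Na2SO4 = 1.9505 mol × 142.04 g/mol = 277.05 g.
This is the theoretical yield. Percent yield = 253.9 g / 277.05 g × 100% = 91.643%.

91.64 %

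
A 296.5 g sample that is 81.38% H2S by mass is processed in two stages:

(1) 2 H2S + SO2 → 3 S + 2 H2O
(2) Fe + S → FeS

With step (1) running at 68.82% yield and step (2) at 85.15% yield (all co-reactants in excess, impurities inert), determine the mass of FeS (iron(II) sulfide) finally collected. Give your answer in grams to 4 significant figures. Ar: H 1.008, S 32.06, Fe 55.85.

547.2 g

Pure H2S = 296.5 × 0.8138 = 241.29 g.
M(H2S) = 2(1.008) + 32.06 = 34.076 g/mol.
M(FeS) = 55.85 + 32.06 = 87.91 g/mol.
n(H2S) = 241.29 / 34.076 = 7.0810 mol.
Step 1 (H2S:S = 2:3): theoretical n(S) = 10.621 mol; at 68.82% yield, n(S) = 7.3097 mol.
Step 2 (S:FeS = 1:1): theoretical n(FeS) = 7.3097 mol, so theoretical mass = 7.3097 × 87.91 = 642.60 g.
At 85.15% yield, actual mass of FeS = 642.60 × 0.8515 = 547.17 g.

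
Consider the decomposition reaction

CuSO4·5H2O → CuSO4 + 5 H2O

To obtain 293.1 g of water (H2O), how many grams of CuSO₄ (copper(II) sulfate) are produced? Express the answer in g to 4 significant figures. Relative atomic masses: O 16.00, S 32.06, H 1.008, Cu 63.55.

M(H2O) = 2(1.008) + 16.00 = 18.016 g/mol.
M(CuSO4) = 63.55 + 32.06 + 4(16.00) = 159.61 g/mol.
n(H2O) = 293.10 g / 18.016 g/mol = 16.269 mol.
From the equation the H2O:CuSO4 mole ratio is 5:1, so n(CuSO4) = 16.269 × 1/5 = 3.2538 mol.
Mass of CuSO4 = 3.2538 mol × 159.61 g/mol = 519.33 g.

519.3 g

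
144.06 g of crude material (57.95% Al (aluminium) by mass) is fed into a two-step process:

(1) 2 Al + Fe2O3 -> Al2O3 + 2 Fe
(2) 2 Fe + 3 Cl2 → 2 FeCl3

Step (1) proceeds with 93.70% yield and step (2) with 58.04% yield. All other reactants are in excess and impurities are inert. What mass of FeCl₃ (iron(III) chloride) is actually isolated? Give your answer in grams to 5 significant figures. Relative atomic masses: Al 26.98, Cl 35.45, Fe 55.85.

272.94 g

Pure Al = 144.06 × 0.5795 = 83.4828 g.
M(Al) = 26.98 g/mol.
M(FeCl3) = 55.85 + 3(35.45) = 162.20 g/mol.
n(Al) = 83.4828 / 26.98 = 3.09425 mol.
Step 1 (Al:Fe = 2:2): theoretical n(Fe) = 3.09425 mol; at 93.70% yield, n(Fe) = 2.89931 mol.
Step 2 (Fe:FeCl3 = 2:2): theoretical n(FeCl3) = 2.89931 mol, so theoretical mass = 2.89931 × 162.20 = 470.268 g.
At 58.04% yield, actual mass of FeCl3 = 470.268 × 0.5804 = 272.943 g.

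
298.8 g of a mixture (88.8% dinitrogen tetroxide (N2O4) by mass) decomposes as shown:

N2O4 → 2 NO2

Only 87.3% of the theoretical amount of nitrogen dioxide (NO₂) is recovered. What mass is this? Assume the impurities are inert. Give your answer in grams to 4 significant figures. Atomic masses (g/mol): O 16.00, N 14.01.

Pure N2O4 available = 298.8 g × 0.888 = 265.33 g.
M(N2O4) = 2(14.01) + 4(16.00) = 92.02 g/mol.
M(NO2) = 14.01 + 2(16.00) = 46.01 g/mol.
n(N2O4) = 265.33 g / 92.02 g/mol = 2.8834 mol.
From the equation the N2O4:NO2 mole ratio is 1:2, so n(NO2) = 2.8834 × 2/1 = 5.7669 mol.
Mass of NO2 = 5.7669 mol × 46.01 g/mol = 265.33 g.
Actual mass collected = 265.33 g × 0.873 = 231.64 g.

231.6 g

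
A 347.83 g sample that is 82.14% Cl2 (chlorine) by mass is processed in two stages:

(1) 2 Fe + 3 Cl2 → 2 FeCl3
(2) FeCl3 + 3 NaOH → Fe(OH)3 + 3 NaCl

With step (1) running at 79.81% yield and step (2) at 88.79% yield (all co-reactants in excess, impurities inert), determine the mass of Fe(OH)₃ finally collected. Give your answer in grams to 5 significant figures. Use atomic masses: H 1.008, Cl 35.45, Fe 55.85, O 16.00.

203.46 g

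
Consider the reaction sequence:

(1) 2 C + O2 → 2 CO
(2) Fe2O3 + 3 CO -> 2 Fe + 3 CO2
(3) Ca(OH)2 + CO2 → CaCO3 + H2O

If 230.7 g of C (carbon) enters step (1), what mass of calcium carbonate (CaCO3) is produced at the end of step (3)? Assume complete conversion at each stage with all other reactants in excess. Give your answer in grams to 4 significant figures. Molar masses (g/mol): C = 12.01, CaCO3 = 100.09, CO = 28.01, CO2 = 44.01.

n(C) = 230.7 / 12.01 = 19.209 mol.
Reaction (1): C→CO ratio 2:2 ⇒ n(CO) = 19.209 mol.
Reaction (2): CO→CO2 ratio 3:3 ⇒ n(CO2) = 19.209 mol.
Reaction (3): CO2→CaCO3 ratio 1:1 ⇒ n(CaCO3) = 19.209 mol.
Mass of CaCO3 = 19.209 × 100.09 = 1922.6 g.

1923 g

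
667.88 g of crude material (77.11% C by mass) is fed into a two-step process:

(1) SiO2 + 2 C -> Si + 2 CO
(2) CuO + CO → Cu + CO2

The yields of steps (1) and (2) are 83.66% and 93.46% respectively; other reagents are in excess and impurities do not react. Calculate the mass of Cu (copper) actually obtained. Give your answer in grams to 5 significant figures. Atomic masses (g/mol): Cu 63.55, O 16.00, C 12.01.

2130.7 g

Pure C = 667.88 × 0.7711 = 515.002 g.
M(C) = 12.01 g/mol.
M(Cu) = 63.55 g/mol.
n(C) = 515.002 / 12.01 = 42.8811 mol.
Step 1 (C:CO = 2:2): theoretical n(CO) = 42.8811 mol; at 83.66% yield, n(CO) = 35.8743 mol.
Step 2 (CO:Cu = 1:1): theoretical n(Cu) = 35.8743 mol, so theoretical mass = 35.8743 × 63.55 = 2279.81 g.
At 93.46% yield, actual mass of Cu = 2279.81 × 0.9346 = 2130.71 g.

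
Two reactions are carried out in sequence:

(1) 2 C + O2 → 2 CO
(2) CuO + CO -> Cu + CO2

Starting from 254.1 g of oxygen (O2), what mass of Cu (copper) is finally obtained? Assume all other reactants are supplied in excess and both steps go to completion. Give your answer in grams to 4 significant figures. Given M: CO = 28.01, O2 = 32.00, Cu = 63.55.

1009 g

n(O2) = 254.10 / 32.00 = 7.9406 mol.
Step 1 gives a 1:2 ratio of O2 to CO, so n(CO) = 15.881 mol.
In step 2 the CO:Cu ratio is 1:1, so n(Cu) = 15.881 mol.
Mass of Cu = 15.881 × 63.55 = 1009.3 g.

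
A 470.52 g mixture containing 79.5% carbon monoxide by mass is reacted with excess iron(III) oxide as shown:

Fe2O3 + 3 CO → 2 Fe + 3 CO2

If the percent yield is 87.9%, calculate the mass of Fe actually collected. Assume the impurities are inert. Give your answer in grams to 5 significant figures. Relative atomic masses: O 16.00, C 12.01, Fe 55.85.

437.07 g

Pure CO available = 470.52 g × 0.795 = 374.063 g.
M(CO) = 12.01 + 16.00 = 28.01 g/mol.
M(Fe) = 55.85 g/mol.
n(CO) = 374.063 g / 28.01 g/mol = 13.3546 mol.
From the equation the CO:Fe mole ratio is 3:2, so n(Fe) = 13.3546 × 2/3 = 8.90309 mol.
Mass of Fe = 8.90309 mol × 55.85 g/mol = 497.238 g.
Actual mass collected = 497.238 g × 0.879 = 437.072 g.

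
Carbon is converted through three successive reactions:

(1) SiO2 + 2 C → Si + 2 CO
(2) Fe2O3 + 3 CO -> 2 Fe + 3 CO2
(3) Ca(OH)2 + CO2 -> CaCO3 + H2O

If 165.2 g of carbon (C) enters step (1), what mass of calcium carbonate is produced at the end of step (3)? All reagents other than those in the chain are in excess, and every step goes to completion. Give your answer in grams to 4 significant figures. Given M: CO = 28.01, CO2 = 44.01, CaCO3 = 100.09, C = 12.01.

1377 g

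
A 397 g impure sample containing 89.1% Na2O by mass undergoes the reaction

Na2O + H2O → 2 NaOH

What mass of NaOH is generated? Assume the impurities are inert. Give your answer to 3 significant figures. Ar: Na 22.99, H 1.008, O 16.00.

Mass of pure Na2O = 397 g × 0.891 = 353.7 g.
M(Na2O) = 2(22.99) + 16.00 = 61.98 g/mol.
M(NaOH) = 22.99 + 16.00 + 1.008 = 39.998 g/mol.
n(Na2O) = 353.7 g / 61.98 g/mol = 5.707 mol.
From the equation the Na2O:NaOH mole ratio is 1:2, so n(NaOH) = 5.707 × 2/1 = 11.41 mol.
Mass of NaOH = 11.41 mol × 39.998 g/mol = 456.5 g.

457 g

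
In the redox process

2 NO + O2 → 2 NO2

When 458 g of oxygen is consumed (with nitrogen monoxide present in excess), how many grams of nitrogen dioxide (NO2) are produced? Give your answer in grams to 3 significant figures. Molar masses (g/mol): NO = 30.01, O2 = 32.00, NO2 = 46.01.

1320 g

n(O2) = 458.0 g / 32.00 g/mol = 14.31 mol.
From the equation the O2:NO2 mole ratio is 1:2, so n(NO2) = 14.31 × 2/1 = 28.62 mol.
Mass of NO2 = 28.62 mol × 46.01 g/mol = 1317 g.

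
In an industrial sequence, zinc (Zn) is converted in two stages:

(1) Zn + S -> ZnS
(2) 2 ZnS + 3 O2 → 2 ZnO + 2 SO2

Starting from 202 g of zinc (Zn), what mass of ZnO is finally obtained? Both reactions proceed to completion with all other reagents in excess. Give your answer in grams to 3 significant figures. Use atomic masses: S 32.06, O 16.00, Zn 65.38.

251 g

M(Zn) = 65.38 g/mol.
M(ZnO) = 65.38 + 16.00 = 81.38 g/mol.
n(Zn) = 202.0 / 65.38 = 3.090 mol.
Step 1 gives a 1:1 ratio of Zn to ZnS, so n(ZnS) = 3.090 mol.
In step 2 the ZnS:ZnO ratio is 2:2, so n(ZnO) = 3.090 mol.
Mass of ZnO = 3.090 × 81.38 = 251.4 g.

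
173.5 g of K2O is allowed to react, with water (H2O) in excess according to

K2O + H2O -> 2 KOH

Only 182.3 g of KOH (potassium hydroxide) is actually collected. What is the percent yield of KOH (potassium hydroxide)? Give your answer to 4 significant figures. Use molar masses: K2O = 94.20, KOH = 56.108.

88.20 %

n(K2O) = 173.50 g / 94.20 g/mol = 1.8418 mol.
From the equation the K2O:KOH mole ratio is 1:2, so n(KOH) = 1.8418 × 2/1 = 3.6837 mol.
Mass of KOH = 3.6837 mol × 56.108 g/mol = 206.68 g.
This is the theoretical yield. Percent yield = 182.3 g / 206.68 g × 100% = 88.203%.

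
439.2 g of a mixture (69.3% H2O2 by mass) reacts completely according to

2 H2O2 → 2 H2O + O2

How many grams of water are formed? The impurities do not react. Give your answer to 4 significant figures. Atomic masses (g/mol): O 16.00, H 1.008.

161.2 g

Mass of pure H2O2 = 439.2 g × 0.693 = 304.37 g.
M(H2O2) = 2(1.008) + 2(16.00) = 34.016 g/mol.
M(H2O) = 2(1.008) + 16.00 = 18.016 g/mol.
n(H2O2) = 304.37 g / 34.016 g/mol = 8.9477 mol.
From the equation the H2O2:H2O mole ratio is 2:2, so n(H2O) = 8.9477 × 2/2 = 8.9477 mol.
Mass of H2O = 8.9477 mol × 18.016 g/mol = 161.20 g.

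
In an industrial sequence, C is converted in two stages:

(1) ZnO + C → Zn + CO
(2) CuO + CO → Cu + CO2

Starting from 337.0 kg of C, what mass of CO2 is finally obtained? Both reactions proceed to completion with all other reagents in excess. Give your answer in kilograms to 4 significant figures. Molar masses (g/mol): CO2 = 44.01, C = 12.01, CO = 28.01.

337.0 kg = 337000 g.
n(C) = 337000 / 12.01 = 28060 mol.
Step 1 gives a 1:1 ratio of C to CO, so n(CO) = 28060 mol.
In step 2 the CO:CO2 ratio is 1:1, so n(CO2) = 28060 mol.
Mass of CO2 = 28060 × 44.01 = 1.2349 × 10^6 g = 1235 kg.

1235 kg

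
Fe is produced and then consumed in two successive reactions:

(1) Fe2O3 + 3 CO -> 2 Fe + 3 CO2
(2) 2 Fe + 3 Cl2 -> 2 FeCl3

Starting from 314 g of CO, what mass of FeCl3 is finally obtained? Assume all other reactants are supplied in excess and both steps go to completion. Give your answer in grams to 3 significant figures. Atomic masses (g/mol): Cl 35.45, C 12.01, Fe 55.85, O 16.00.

M(CO) = 12.01 + 16.00 = 28.01 g/mol.
M(FeCl3) = 55.85 + 3(35.45) = 162.20 g/mol.
n(CO) = 314.0 / 28.01 = 11.21 mol.
Step 1 gives a 3:2 ratio of CO to Fe, so n(Fe) = 7.474 mol.
In step 2 the Fe:FeCl3 ratio is 2:2, so n(FeCl3) = 7.474 mol.
Mass of FeCl3 = 7.474 × 162.20 = 1212 g.

1210 g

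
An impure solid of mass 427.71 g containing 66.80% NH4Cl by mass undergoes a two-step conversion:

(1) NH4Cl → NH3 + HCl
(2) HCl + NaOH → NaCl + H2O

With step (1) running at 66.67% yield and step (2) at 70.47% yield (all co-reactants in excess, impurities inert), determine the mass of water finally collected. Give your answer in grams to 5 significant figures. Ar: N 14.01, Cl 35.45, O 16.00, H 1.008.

45.210 g

Pure NH4Cl = 427.71 × 0.6680 = 285.710 g.
M(NH4Cl) = 14.01 + 4(1.008) + 35.45 = 53.492 g/mol.
M(H2O) = 2(1.008) + 16.00 = 18.016 g/mol.
n(NH4Cl) = 285.710 / 53.492 = 5.34118 mol.
Step 1 (NH4Cl:HCl = 1:1): theoretical n(HCl) = 5.34118 mol; at 66.67% yield, n(HCl) = 3.56096 mol.
Step 2 (HCl:H2O = 1:1): theoretical n(H2O) = 3.56096 mol, so theoretical mass = 3.56096 × 18.016 = 64.1543 g.
At 70.47% yield, actual mass of H2O = 64.1543 × 0.7047 = 45.2095 g.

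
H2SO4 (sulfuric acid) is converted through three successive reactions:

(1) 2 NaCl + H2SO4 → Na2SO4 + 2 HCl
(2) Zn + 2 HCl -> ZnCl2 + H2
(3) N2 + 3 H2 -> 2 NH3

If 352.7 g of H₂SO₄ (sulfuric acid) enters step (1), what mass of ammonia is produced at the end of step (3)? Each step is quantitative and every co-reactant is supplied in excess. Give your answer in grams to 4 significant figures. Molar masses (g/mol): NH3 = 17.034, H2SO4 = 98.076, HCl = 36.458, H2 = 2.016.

40.84 g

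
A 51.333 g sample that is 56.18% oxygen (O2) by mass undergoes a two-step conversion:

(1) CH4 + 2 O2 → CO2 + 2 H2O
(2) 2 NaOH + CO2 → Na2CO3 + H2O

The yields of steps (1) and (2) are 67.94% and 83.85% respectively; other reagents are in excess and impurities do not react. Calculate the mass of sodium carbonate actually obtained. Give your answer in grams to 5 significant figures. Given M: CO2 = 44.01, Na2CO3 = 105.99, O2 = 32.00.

27.208 g

Pure O2 = 51.333 × 0.5618 = 28.8389 g.
n(O2) = 28.8389 / 32.00 = 0.901215 mol.
Step 1 (O2:CO2 = 2:1): theoretical n(CO2) = 0.450607 mol; at 67.94% yield, n(CO2) = 0.306143 mol.
Step 2 (CO2:Na2CO3 = 1:1): theoretical n(Na2CO3) = 0.306143 mol, so theoretical mass = 0.306143 × 105.99 = 32.4481 g.
At 83.85% yield, actual mass of Na2CO3 = 32.4481 × 0.8385 = 27.2077 g.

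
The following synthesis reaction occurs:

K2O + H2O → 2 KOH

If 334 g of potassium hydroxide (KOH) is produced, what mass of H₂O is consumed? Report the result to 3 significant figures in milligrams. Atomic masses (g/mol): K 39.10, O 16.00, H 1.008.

M(KOH) = 39.10 + 16.00 + 1.008 = 56.108 g/mol.
M(H2O) = 2(1.008) + 16.00 = 18.016 g/mol.
n(KOH) = 334.0 g / 56.108 g/mol = 5.953 mol.
From the equation the KOH:H2O mole ratio is 2:1, so n(H2O) = 5.953 × 1/2 = 2.976 mol.
Mass of H2O = 2.976 mol × 18.016 g/mol = 53.62 g.
Converting to mg: 53.62 g = 53600 mg.

53600 mg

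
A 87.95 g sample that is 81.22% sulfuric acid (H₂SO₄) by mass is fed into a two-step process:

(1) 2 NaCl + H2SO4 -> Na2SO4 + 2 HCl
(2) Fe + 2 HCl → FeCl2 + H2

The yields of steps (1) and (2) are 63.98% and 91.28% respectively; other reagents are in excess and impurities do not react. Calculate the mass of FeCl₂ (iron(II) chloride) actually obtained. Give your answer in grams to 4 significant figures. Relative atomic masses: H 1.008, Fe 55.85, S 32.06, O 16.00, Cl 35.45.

53.91 g

Pure H2SO4 = 87.95 × 0.8122 = 71.433 g.
M(H2SO4) = 2(1.008) + 32.06 + 4(16.00) = 98.076 g/mol.
M(FeCl2) = 55.85 + 2(35.45) = 126.75 g/mol.
n(H2SO4) = 71.433 / 98.076 = 0.72834 mol.
Step 1 (H2SO4:HCl = 1:2): theoretical n(HCl) = 1.4567 mol; at 63.98% yield, n(HCl) = 0.93199 mol.
Step 2 (HCl:FeCl2 = 2:1): theoretical n(FeCl2) = 0.46599 mol, so theoretical mass = 0.46599 × 126.75 = 59.065 g.
At 91.28% yield, actual mass of FeCl2 = 59.065 × 0.9128 = 53.914 g.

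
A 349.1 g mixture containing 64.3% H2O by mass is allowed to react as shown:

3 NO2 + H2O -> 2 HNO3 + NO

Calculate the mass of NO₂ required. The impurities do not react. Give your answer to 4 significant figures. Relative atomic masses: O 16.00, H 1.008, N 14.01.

1720 g

Mass of pure H2O = 349.1 g × 0.643 = 224.47 g.
M(H2O) = 2(1.008) + 16.00 = 18.016 g/mol.
M(NO2) = 14.01 + 2(16.00) = 46.01 g/mol.
n(H2O) = 224.47 g / 18.016 g/mol = 12.460 mol.
From the equation the H2O:NO2 mole ratio is 1:3, so n(NO2) = 12.460 × 3/1 = 37.379 mol.
Mass of NO2 = 37.379 mol × 46.01 g/mol = 1719.8 g.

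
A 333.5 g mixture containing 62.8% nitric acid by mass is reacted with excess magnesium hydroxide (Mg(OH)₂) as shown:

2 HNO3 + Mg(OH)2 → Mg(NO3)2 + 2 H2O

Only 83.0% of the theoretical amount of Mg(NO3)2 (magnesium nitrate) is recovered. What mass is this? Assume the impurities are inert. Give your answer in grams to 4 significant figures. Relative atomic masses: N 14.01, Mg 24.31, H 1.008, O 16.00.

Pure HNO3 available = 333.5 g × 0.628 = 209.44 g.
M(HNO3) = 1.008 + 14.01 + 3(16.00) = 63.018 g/mol.
M(Mg(NO3)2) = 24.31 + 2(14.01) + 6(16.00) = 148.33 g/mol.
n(HNO3) = 209.44 g / 63.018 g/mol = 3.3235 mol.
From the equation the HNO3:Mg(NO3)2 mole ratio is 2:1, so n(Mg(NO3)2) = 3.3235 × 1/2 = 1.6617 mol.
Mass of Mg(NO3)2 = 1.6617 mol × 148.33 g/mol = 246.48 g.
Actual mass collected = 246.48 g × 0.830 = 204.58 g.

204.6 g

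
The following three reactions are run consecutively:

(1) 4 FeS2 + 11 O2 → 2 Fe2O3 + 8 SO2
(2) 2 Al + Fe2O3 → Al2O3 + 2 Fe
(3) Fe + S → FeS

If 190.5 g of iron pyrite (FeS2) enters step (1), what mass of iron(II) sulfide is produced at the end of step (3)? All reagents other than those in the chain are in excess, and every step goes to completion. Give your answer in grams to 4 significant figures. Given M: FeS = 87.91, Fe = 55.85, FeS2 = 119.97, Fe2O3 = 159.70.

139.6 g

n(FeS2) = 190.5 / 119.97 = 1.5879 mol.
Reaction (1): FeS2→Fe2O3 ratio 4:2 ⇒ n(Fe2O3) = 0.79395 mol.
Reaction (2): Fe2O3→Fe ratio 1:2 ⇒ n(Fe) = 1.5879 mol.
Reaction (3): Fe→FeS ratio 1:1 ⇒ n(FeS) = 1.5879 mol.
Mass of FeS = 1.5879 × 87.91 = 139.59 g.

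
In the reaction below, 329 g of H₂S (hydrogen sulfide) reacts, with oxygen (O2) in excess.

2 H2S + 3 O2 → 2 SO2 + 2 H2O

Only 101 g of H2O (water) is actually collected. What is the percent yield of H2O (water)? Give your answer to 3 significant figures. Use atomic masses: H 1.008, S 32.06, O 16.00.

M(H2S) = 2(1.008) + 32.06 = 34.076 g/mol.
M(H2O) = 2(1.008) + 16.00 = 18.016 g/mol.
n(H2S) = 329.0 g / 34.076 g/mol = 9.655 mol.
From the equation the H2S:H2O mole ratio is 2:2, so n(H2O) = 9.655 × 2/2 = 9.655 mol.
Mass of H2O = 9.655 mol × 18.016 g/mol = 173.9 g.
This is the theoretical yield. Percent yield = 101 g / 173.9 g × 100% = 58.07%.

58.1 %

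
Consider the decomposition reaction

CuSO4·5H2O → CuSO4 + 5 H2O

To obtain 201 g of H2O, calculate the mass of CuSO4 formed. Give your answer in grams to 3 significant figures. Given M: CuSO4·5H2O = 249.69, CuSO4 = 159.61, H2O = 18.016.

n(H2O) = 201.0 g / 18.016 g/mol = 11.16 mol.
From the equation the H2O:CuSO4 mole ratio is 5:1, so n(CuSO4) = 11.16 × 1/5 = 2.231 mol.
Mass of CuSO4 = 2.231 mol × 159.61 g/mol = 356.1 g.

356 g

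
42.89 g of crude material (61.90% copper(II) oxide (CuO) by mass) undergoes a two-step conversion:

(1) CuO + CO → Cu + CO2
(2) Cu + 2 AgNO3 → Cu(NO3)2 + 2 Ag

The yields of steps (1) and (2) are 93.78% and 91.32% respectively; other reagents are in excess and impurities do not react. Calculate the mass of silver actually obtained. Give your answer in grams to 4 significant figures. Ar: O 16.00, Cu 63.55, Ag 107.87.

Pure CuO = 42.89 × 0.6190 = 26.549 g.
M(CuO) = 63.55 + 16.00 = 79.55 g/mol.
M(Ag) = 107.87 g/mol.
n(CuO) = 26.549 / 79.55 = 0.33374 mol.
Step 1 (CuO:Cu = 1:1): theoretical n(Cu) = 0.33374 mol; at 93.78% yield, n(Cu) = 0.31298 mol.
Step 2 (Cu:Ag = 1:2): theoretical n(Ag) = 0.62596 mol, so theoretical mass = 0.62596 × 107.87 = 67.522 g.
At 91.32% yield, actual mass of Ag = 67.522 × 0.9132 = 61.661 g.

61.66 g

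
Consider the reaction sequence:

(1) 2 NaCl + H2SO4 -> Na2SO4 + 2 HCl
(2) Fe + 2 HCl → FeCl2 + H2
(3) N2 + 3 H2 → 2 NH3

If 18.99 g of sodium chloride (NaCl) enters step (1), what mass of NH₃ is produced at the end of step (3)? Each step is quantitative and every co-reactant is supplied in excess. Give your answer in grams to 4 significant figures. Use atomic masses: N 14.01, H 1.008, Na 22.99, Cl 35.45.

1.845 g

M(NaCl) = 22.99 + 35.45 = 58.44 g/mol.
M(NH3) = 14.01 + 3(1.008) = 17.034 g/mol.
n(NaCl) = 18.99 / 58.44 = 0.32495 mol.
Reaction (1): NaCl→HCl ratio 2:2 ⇒ n(HCl) = 0.32495 mol.
Reaction (2): HCl→H2 ratio 2:1 ⇒ n(H2) = 0.16247 mol.
Reaction (3): H2→NH3 ratio 3:2 ⇒ n(NH3) = 0.10832 mol.
Mass of NH3 = 0.10832 × 17.034 = 1.8451 g.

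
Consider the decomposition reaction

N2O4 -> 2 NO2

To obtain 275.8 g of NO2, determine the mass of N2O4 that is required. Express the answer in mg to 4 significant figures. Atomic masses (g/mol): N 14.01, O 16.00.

M(NO2) = 14.01 + 2(16.00) = 46.01 g/mol.
M(N2O4) = 2(14.01) + 4(16.00) = 92.02 g/mol.
n(NO2) = 275.80 g / 46.01 g/mol = 5.9943 mol.
From the equation the NO2:N2O4 mole ratio is 2:1, so n(N2O4) = 5.9943 × 1/2 = 2.9972 mol.
Mass of N2O4 = 2.9972 mol × 92.02 g/mol = 275.80 g.
Converting to mg: 275.80 g = 275800 mg.

275800 mg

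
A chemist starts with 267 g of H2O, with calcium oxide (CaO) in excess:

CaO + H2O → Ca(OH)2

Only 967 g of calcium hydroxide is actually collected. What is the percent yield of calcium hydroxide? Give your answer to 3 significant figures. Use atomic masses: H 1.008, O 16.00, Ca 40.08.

88.1 %

M(H2O) = 2(1.008) + 16.00 = 18.016 g/mol.
M(Ca(OH)2) = 40.08 + 2(16.00) + 2(1.008) = 74.096 g/mol.
n(H2O) = 267.0 g / 18.016 g/mol = 14.82 mol.
From the equation the H2O:Ca(OH)2 mole ratio is 1:1, so n(Ca(OH)2) = 14.82 × 1/1 = 14.82 mol.
Mass of Ca(OH)2 = 14.82 mol × 74.096 g/mol = 1098 g.
This is the theoretical yield. Percent yield = 967 g / 1098 g × 100% = 88.06%.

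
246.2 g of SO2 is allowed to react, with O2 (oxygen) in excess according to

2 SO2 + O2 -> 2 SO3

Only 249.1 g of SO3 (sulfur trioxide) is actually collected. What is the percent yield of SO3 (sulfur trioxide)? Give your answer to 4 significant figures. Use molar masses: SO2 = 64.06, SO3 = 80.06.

80.96 %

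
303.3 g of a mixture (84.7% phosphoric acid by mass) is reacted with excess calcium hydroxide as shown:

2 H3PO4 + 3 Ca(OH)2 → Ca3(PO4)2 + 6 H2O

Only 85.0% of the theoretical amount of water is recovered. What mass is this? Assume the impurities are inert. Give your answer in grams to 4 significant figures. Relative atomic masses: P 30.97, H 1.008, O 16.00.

Pure H3PO4 available = 303.3 g × 0.847 = 256.90 g.
M(H3PO4) = 3(1.008) + 30.97 + 4(16.00) = 97.994 g/mol.
M(H2O) = 2(1.008) + 16.00 = 18.016 g/mol.
n(H3PO4) = 256.90 g / 97.994 g/mol = 2.6215 mol.
From the equation the H3PO4:H2O mole ratio is 2:6, so n(H2O) = 2.6215 × 6/2 = 7.8646 mol.
Mass of H2O = 7.8646 mol × 18.016 g/mol = 141.69 g.
Actual mass collected = 141.69 g × 0.850 = 120.44 g.

120.4 g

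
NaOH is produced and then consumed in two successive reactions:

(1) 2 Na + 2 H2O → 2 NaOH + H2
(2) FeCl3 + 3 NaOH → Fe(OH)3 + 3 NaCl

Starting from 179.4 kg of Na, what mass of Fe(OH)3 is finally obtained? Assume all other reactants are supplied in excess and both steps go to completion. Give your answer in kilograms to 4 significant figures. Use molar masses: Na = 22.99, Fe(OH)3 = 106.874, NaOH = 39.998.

278.0 kg

179.4 kg = 179400 g.
n(Na) = 179400 / 22.99 = 7803.4 mol.
Step 1 gives a 2:2 ratio of Na to NaOH, so n(NaOH) = 7803.4 mol.
In step 2 the NaOH:Fe(OH)3 ratio is 3:1, so n(Fe(OH)3) = 2601.1 mol.
Mass of Fe(OH)3 = 2601.1 × 106.874 = 277990 g = 278.0 kg.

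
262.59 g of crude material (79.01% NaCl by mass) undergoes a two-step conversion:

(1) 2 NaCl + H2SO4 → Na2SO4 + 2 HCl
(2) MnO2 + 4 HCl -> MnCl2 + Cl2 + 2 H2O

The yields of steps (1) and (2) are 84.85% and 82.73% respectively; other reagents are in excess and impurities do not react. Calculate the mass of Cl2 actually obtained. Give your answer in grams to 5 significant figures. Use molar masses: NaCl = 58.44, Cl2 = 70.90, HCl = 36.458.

44.172 g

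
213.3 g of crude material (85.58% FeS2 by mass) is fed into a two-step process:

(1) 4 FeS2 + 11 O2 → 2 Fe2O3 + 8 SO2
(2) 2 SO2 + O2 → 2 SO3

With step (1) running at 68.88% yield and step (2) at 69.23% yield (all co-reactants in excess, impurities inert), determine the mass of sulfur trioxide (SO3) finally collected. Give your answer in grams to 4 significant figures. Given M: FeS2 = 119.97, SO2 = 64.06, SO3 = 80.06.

Pure FeS2 = 213.3 × 0.8558 = 182.54 g.
n(FeS2) = 182.54 / 119.97 = 1.5216 mol.
Step 1 (FeS2:SO2 = 4:8): theoretical n(SO2) = 3.0431 mol; at 68.88% yield, n(SO2) = 2.0961 mol.
Step 2 (SO2:SO3 = 2:2): theoretical n(SO3) = 2.0961 mol, so theoretical mass = 2.0961 × 80.06 = 167.81 g.
At 69.23% yield, actual mass of SO3 = 167.81 × 0.6923 = 116.18 g.

116.2 g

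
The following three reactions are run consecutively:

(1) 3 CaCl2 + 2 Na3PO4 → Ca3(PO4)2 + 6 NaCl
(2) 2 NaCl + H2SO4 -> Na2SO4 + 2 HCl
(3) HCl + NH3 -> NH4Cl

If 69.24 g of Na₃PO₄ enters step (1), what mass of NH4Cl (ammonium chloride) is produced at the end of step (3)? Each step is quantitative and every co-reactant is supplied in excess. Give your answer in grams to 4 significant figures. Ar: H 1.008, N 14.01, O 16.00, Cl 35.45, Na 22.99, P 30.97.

M(Na3PO4) = 3(22.99) + 30.97 + 4(16.00) = 163.94 g/mol.
M(NH4Cl) = 14.01 + 4(1.008) + 35.45 = 53.492 g/mol.
n(Na3PO4) = 69.24 / 163.94 = 0.42235 mol.
Reaction (1): Na3PO4→NaCl ratio 2:6 ⇒ n(NaCl) = 1.2670 mol.
Reaction (2): NaCl→HCl ratio 2:2 ⇒ n(HCl) = 1.2670 mol.
Reaction (3): HCl→NH4Cl ratio 1:1 ⇒ n(NH4Cl) = 1.2670 mol.
Mass of NH4Cl = 1.2670 × 53.492 = 67.777 g.

67.78 g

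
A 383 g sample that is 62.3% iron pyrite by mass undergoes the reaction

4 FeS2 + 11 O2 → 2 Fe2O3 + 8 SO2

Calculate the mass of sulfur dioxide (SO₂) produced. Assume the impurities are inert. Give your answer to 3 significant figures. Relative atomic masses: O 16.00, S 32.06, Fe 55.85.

255 g

Mass of pure FeS2 = 383 g × 0.623 = 238.6 g.
M(FeS2) = 55.85 + 2(32.06) = 119.97 g/mol.
M(SO2) = 32.06 + 2(16.00) = 64.06 g/mol.
n(FeS2) = 238.6 g / 119.97 g/mol = 1.989 mol.
From the equation the FeS2:SO2 mole ratio is 4:8, so n(SO2) = 1.989 × 8/4 = 3.978 mol.
Mass of SO2 = 3.978 mol × 64.06 g/mol = 254.8 g.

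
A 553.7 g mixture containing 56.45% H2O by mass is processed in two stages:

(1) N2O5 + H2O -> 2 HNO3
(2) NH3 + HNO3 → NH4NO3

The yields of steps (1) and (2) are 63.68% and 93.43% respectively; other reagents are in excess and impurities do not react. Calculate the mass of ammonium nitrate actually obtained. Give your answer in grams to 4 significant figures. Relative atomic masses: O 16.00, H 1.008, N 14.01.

Pure H2O = 553.7 × 0.5645 = 312.56 g.
M(H2O) = 2(1.008) + 16.00 = 18.016 g/mol.
M(NH4NO3) = 2(14.01) + 4(1.008) + 3(16.00) = 80.052 g/mol.
n(H2O) = 312.56 / 18.016 = 17.349 mol.
Step 1 (H2O:HNO3 = 1:2): theoretical n(HNO3) = 34.698 mol; at 63.68% yield, n(HNO3) = 22.096 mol.
Step 2 (HNO3:NH4NO3 = 1:1): theoretical n(NH4NO3) = 22.096 mol, so theoretical mass = 22.096 × 80.052 = 1768.8 g.
At 93.43% yield, actual mass of NH4NO3 = 1768.8 × 0.9343 = 1652.6 g.

1653 g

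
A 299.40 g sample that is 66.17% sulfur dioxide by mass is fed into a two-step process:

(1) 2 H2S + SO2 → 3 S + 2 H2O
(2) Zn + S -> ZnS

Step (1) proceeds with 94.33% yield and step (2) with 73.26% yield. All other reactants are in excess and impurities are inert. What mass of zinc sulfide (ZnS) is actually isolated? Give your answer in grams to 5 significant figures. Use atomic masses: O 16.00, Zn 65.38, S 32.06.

Pure SO2 = 299.40 × 0.6617 = 198.113 g.
M(SO2) = 32.06 + 2(16.00) = 64.06 g/mol.
M(ZnS) = 65.38 + 32.06 = 97.44 g/mol.
n(SO2) = 198.113 / 64.06 = 3.09262 mol.
Step 1 (SO2:S = 1:3): theoretical n(S) = 9.27785 mol; at 94.33% yield, n(S) = 8.75179 mol.
Step 2 (S:ZnS = 1:1): theoretical n(ZnS) = 8.75179 mol, so theoretical mass = 8.75179 × 97.44 = 852.775 g.
At 73.26% yield, actual mass of ZnS = 852.775 × 0.7326 = 624.743 g.

624.74 g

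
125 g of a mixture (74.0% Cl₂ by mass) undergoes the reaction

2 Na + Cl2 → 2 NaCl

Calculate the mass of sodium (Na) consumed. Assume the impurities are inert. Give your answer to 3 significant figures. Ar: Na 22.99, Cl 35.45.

Mass of pure Cl2 = 125 g × 0.740 = 92.50 g.
M(Cl2) = 2(35.45) = 70.90 g/mol.
M(Na) = 22.99 g/mol.
n(Cl2) = 92.50 g / 70.90 g/mol = 1.305 mol.
From the equation the Cl2:Na mole ratio is 1:2, so n(Na) = 1.305 × 2/1 = 2.609 mol.
Mass of Na = 2.609 mol × 22.99 g/mol = 59.99 g.

60.0 g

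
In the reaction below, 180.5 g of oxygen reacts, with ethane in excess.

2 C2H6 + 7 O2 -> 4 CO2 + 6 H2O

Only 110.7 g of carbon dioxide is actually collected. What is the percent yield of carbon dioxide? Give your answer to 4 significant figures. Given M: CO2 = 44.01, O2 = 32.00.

n(O2) = 180.50 g / 32.00 g/mol = 5.6406 mol.
From the equation the O2:CO2 mole ratio is 7:4, so n(CO2) = 5.6406 × 4/7 = 3.2232 mol.
Mass of CO2 = 3.2232 mol × 44.01 g/mol = 141.85 g.
This is the theoretical yield. Percent yield = 110.7 g / 141.85 g × 100% = 78.038%.

78.04 %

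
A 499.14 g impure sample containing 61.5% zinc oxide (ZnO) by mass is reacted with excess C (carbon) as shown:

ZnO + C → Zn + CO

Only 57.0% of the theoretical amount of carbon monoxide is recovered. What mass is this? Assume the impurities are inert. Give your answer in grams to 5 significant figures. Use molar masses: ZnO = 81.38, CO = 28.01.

60.224 g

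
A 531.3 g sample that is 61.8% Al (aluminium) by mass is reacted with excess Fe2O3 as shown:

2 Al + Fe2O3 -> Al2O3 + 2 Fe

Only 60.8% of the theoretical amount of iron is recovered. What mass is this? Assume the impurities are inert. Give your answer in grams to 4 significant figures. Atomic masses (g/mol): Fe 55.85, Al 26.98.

Pure Al available = 531.3 g × 0.618 = 328.34 g.
M(Al) = 26.98 g/mol.
M(Fe) = 55.85 g/mol.
n(Al) = 328.34 g / 26.98 g/mol = 12.170 mol.
From the equation the Al:Fe mole ratio is 2:2, so n(Fe) = 12.170 × 2/2 = 12.170 mol.
Mass of Fe = 12.170 mol × 55.85 g/mol = 679.69 g.
Actual mass collected = 679.69 g × 0.608 = 413.25 g.

413.3 g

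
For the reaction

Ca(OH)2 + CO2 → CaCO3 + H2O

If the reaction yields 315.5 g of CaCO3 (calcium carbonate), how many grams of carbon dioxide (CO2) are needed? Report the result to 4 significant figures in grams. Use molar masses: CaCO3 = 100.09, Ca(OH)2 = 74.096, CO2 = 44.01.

138.7 g

n(CaCO3) = 315.50 g / 100.09 g/mol = 3.1522 mol.
From the equation the CaCO3:CO2 mole ratio is 1:1, so n(CO2) = 3.1522 × 1/1 = 3.1522 mol.
Mass of CO2 = 3.1522 mol × 44.01 g/mol = 138.73 g.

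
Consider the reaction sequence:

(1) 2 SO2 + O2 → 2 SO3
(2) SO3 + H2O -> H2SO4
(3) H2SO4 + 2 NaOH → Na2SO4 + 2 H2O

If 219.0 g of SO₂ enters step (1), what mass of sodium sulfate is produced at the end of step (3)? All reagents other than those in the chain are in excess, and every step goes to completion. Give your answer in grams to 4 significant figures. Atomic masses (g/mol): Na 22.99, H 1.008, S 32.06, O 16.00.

485.6 g

M(SO2) = 32.06 + 2(16.00) = 64.06 g/mol.
M(Na2SO4) = 2(22.99) + 32.06 + 4(16.00) = 142.04 g/mol.
n(SO2) = 219.0 / 64.06 = 3.4187 mol.
Reaction (1): SO2→SO3 ratio 2:2 ⇒ n(SO3) = 3.4187 mol.
Reaction (2): SO3→H2SO4 ratio 1:1 ⇒ n(H2SO4) = 3.4187 mol.
Reaction (3): H2SO4→Na2SO4 ratio 1:1 ⇒ n(Na2SO4) = 3.4187 mol.
Mass of Na2SO4 = 3.4187 × 142.04 = 485.59 g.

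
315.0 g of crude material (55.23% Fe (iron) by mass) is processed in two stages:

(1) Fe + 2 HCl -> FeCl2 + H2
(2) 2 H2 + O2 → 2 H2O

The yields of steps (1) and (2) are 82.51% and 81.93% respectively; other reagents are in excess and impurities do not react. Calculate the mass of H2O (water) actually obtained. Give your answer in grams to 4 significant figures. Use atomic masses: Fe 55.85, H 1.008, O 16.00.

37.94 g

Pure Fe = 315.0 × 0.5523 = 173.97 g.
M(Fe) = 55.85 g/mol.
M(H2O) = 2(1.008) + 16.00 = 18.016 g/mol.
n(Fe) = 173.97 / 55.85 = 3.1150 mol.
Step 1 (Fe:H2 = 1:1): theoretical n(H2) = 3.1150 mol; at 82.51% yield, n(H2) = 2.5702 mol.
Step 2 (H2:H2O = 2:2): theoretical n(H2O) = 2.5702 mol, so theoretical mass = 2.5702 × 18.016 = 46.305 g.
At 81.93% yield, actual mass of H2O = 46.305 × 0.8193 = 37.938 g.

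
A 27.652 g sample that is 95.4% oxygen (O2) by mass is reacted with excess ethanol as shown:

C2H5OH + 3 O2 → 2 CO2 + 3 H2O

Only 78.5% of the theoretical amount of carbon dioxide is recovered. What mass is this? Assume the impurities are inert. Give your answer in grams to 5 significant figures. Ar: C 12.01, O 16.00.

18.987 g

Pure O2 available = 27.652 g × 0.954 = 26.3800 g.
M(O2) = 2(16.00) = 32.00 g/mol.
M(CO2) = 12.01 + 2(16.00) = 44.01 g/mol.
n(O2) = 26.3800 g / 32.00 g/mol = 0.824375 mol.
From the equation the O2:CO2 mole ratio is 3:2, so n(CO2) = 0.824375 × 2/3 = 0.549584 mol.
Mass of CO2 = 0.549584 mol × 44.01 g/mol = 24.1872 g.
Actual mass collected = 24.1872 g × 0.785 = 18.9869 g.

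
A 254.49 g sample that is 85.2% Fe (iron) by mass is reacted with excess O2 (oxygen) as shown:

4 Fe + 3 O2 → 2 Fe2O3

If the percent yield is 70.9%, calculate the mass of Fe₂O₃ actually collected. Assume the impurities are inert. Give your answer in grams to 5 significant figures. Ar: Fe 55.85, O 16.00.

219.79 g

Pure Fe available = 254.49 g × 0.852 = 216.825 g.
M(Fe) = 55.85 g/mol.
M(Fe2O3) = 2(55.85) + 3(16.00) = 159.70 g/mol.
n(Fe) = 216.825 g / 55.85 g/mol = 3.88228 mol.
From the equation the Fe:Fe2O3 mole ratio is 4:2, so n(Fe2O3) = 3.88228 × 2/4 = 1.94114 mol.
Mass of Fe2O3 = 1.94114 mol × 159.70 g/mol = 310.000 g.
Actual mass collected = 310.000 g × 0.709 = 219.790 g.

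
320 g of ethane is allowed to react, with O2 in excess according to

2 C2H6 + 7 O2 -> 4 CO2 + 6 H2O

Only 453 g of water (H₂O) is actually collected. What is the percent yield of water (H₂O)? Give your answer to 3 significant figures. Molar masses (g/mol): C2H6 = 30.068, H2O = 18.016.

n(C2H6) = 320.0 g / 30.068 g/mol = 10.64 mol.
From the equation the C2H6:H2O mole ratio is 2:6, so n(H2O) = 10.64 × 6/2 = 31.93 mol.
Mass of H2O = 31.93 mol × 18.016 g/mol = 575.2 g.
This is the theoretical yield. Percent yield = 453 g / 575.2 g × 100% = 78.75%.

78.8 %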